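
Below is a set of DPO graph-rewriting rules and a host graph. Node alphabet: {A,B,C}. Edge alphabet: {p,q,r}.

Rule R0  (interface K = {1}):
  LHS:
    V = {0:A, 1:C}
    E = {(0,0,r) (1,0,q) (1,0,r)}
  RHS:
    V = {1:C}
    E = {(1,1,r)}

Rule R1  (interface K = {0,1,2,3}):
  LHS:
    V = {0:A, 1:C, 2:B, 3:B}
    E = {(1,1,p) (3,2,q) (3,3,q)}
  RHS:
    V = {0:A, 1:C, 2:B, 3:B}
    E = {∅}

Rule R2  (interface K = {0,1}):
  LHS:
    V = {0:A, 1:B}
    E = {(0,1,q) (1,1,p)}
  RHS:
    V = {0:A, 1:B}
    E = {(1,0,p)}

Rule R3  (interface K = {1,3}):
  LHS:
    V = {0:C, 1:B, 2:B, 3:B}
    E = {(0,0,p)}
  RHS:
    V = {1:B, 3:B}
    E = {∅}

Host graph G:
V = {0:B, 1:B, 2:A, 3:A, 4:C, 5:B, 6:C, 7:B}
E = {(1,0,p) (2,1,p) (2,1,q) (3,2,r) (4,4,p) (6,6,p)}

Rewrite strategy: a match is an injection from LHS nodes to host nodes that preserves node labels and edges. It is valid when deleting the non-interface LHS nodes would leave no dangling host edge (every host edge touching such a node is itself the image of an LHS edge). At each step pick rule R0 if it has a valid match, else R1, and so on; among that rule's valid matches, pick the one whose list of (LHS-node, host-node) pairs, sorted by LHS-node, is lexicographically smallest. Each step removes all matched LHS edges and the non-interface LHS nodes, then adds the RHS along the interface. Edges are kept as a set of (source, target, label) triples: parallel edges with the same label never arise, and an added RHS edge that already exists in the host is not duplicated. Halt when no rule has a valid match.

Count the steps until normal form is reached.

[0] host  ⇒  8 nodes, 6 edges  {1-p->0 2-p->1 2-q->1 3-r->2 4-p->4 6-p->6}
[1] R3 @ {0↦4, 1↦0, 2↦5, 3↦1}  ⇒  6 nodes, 5 edges  {1-p->0 2-p->1 2-q->1 3-r->2 6-p->6}
[2] R3 @ {0↦6, 1↦0, 2↦7, 3↦1}  ⇒  4 nodes, 4 edges  {1-p->0 2-p->1 2-q->1 3-r->2}
normal form: no rule applies after step 2

Answer: 2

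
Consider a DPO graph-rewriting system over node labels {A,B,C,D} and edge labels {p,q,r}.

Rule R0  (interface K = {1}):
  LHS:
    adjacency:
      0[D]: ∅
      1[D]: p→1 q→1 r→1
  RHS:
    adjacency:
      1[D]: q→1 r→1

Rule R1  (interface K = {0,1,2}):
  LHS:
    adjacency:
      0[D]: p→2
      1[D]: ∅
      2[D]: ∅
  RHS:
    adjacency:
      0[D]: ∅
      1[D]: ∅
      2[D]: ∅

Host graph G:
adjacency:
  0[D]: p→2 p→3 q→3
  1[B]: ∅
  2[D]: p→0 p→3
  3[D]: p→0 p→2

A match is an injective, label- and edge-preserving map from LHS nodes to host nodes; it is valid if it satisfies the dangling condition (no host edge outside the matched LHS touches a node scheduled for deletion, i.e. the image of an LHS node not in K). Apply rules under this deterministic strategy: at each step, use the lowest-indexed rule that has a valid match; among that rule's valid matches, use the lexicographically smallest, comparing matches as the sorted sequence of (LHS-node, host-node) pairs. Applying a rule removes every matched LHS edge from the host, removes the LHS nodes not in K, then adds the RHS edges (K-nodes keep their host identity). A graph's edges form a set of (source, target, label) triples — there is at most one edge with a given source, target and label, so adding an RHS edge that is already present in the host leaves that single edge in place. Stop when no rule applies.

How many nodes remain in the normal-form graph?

Answer: 4

Rewrite trace:
initial: |V|=4 |E|=7  E = 0-p->2 0-p->3 0-q->3 2-p->0 2-p->3 3-p->0 3-p->2
step 1: apply R1 at {0↦0, 1↦2, 2↦3}  → |V|=4 |E|=6  E = 0-p->2 0-q->3 2-p->0 2-p->3 3-p->0 3-p->2
step 2: apply R1 at {0↦0, 1↦3, 2↦2}  → |V|=4 |E|=5  E = 0-q->3 2-p->0 2-p->3 3-p->0 3-p->2
step 3: apply R1 at {0↦2, 1↦0, 2↦3}  → |V|=4 |E|=4  E = 0-q->3 2-p->0 3-p->0 3-p->2
step 4: apply R1 at {0↦2, 1↦3, 2↦0}  → |V|=4 |E|=3  E = 0-q->3 3-p->0 3-p->2
step 5: apply R1 at {0↦3, 1↦0, 2↦2}  → |V|=4 |E|=2  E = 0-q->3 3-p->0
step 6: apply R1 at {0↦3, 1↦2, 2↦0}  → |V|=4 |E|=1  E = 0-q->3
normal form: no rule applies after step 6
NF nodes: {0:D, 1:B, 2:D, 3:D}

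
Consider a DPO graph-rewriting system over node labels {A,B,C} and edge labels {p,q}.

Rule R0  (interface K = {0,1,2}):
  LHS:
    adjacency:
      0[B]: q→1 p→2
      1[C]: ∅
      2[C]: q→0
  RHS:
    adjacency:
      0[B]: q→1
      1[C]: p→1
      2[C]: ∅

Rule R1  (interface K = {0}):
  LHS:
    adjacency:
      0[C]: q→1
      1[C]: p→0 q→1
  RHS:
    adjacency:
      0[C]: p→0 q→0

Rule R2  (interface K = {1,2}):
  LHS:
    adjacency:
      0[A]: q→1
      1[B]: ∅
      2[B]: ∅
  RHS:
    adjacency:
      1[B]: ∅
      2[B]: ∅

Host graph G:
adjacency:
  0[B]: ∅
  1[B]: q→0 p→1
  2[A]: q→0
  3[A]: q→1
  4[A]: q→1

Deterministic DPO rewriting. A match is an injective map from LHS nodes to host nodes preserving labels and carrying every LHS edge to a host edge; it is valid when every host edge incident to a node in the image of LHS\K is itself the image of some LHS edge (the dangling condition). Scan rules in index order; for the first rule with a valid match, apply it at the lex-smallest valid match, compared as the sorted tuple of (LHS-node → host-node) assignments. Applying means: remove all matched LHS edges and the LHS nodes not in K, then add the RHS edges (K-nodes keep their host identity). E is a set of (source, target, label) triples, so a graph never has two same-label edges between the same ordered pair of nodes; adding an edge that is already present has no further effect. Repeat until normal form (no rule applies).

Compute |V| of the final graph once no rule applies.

initial: |V|=5 |E|=5  E = 1-q->0 1-p->1 2-q->0 3-q->1 4-q->1
step 1: apply R2 at {0↦2, 1↦0, 2↦1}  → |V|=4 |E|=4  E = 1-q->0 1-p->1 3-q->1 4-q->1
step 2: apply R2 at {0↦3, 1↦1, 2↦0}  → |V|=3 |E|=3  E = 1-q->0 1-p->1 4-q->1
step 3: apply R2 at {0↦4, 1↦1, 2↦0}  → |V|=2 |E|=2  E = 1-q->0 1-p->1
final graph: no rule applies after step 3
NF nodes: {0:B, 1:B}

Answer: 2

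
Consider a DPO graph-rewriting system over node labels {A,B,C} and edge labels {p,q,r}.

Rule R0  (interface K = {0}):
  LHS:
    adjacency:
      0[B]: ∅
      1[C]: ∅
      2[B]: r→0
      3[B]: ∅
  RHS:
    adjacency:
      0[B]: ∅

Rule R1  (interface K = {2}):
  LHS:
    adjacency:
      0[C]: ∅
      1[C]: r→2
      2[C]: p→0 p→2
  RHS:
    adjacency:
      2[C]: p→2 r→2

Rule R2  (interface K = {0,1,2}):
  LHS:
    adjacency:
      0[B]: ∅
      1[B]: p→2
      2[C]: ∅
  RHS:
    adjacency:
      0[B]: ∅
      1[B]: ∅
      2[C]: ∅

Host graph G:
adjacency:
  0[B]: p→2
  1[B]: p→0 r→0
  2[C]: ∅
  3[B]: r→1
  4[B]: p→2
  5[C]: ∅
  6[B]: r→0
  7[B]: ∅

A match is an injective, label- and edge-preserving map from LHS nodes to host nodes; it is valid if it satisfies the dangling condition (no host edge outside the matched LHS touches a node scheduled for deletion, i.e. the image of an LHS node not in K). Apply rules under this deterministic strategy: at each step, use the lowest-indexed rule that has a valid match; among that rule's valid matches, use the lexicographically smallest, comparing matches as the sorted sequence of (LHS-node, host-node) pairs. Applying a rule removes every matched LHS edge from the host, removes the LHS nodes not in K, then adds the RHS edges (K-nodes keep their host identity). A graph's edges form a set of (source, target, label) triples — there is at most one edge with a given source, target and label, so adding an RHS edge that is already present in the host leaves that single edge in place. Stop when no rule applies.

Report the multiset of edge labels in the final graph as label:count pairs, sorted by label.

start.  V:8 E:6  edges: 0-p->2 1-p->0 1-r->0 3-r->1 4-p->2 6-r->0
1. fire R0 via {0↦0, 1↦5, 2↦6, 3↦7}  →  V:5 E:5  edges: 0-p->2 1-p->0 1-r->0 3-r->1 4-p->2
2. fire R2 via {0↦0, 1↦4, 2↦2}  →  V:5 E:4  edges: 0-p->2 1-p->0 1-r->0 3-r->1
3. fire R2 via {0↦1, 1↦0, 2↦2}  →  V:5 E:3  edges: 1-p->0 1-r->0 3-r->1
4. fire R0 via {0↦1, 1↦2, 2↦3, 3↦4}  →  V:2 E:2  edges: 1-p->0 1-r->0
halt: no rule applies after step 4
NF edges: [(1, 0, 'p'), (1, 0, 'r')]

Answer: p:1 r:1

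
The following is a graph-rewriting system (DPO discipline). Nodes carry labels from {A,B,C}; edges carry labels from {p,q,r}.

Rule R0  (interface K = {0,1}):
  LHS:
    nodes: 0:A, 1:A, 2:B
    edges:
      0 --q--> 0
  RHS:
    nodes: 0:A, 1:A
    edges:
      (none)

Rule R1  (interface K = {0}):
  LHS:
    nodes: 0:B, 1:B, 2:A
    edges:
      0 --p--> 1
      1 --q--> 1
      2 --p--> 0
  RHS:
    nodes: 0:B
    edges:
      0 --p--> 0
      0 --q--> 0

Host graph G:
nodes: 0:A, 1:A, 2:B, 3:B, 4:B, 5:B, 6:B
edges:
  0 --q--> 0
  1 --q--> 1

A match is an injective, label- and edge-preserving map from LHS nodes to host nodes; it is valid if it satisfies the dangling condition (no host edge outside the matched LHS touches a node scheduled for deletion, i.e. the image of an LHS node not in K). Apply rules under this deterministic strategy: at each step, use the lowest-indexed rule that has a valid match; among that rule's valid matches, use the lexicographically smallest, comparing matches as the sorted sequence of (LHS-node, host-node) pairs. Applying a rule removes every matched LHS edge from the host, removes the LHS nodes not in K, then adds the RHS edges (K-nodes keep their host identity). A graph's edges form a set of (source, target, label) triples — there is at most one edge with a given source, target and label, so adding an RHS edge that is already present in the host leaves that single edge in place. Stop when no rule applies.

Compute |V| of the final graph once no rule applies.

Answer: 5

Rewrite trace:
initial: |V|=7 |E|=2  E = 0-q->0 1-q->1
step 1: apply R0 at {0↦0, 1↦1, 2↦2}  → |V|=6 |E|=1  E = 1-q->1
step 2: apply R0 at {0↦1, 1↦0, 2↦3}  → |V|=5 |E|=0  E = ∅
halt: no rule applies after step 2
NF nodes: {0:A, 1:A, 4:B, 5:B, 6:B}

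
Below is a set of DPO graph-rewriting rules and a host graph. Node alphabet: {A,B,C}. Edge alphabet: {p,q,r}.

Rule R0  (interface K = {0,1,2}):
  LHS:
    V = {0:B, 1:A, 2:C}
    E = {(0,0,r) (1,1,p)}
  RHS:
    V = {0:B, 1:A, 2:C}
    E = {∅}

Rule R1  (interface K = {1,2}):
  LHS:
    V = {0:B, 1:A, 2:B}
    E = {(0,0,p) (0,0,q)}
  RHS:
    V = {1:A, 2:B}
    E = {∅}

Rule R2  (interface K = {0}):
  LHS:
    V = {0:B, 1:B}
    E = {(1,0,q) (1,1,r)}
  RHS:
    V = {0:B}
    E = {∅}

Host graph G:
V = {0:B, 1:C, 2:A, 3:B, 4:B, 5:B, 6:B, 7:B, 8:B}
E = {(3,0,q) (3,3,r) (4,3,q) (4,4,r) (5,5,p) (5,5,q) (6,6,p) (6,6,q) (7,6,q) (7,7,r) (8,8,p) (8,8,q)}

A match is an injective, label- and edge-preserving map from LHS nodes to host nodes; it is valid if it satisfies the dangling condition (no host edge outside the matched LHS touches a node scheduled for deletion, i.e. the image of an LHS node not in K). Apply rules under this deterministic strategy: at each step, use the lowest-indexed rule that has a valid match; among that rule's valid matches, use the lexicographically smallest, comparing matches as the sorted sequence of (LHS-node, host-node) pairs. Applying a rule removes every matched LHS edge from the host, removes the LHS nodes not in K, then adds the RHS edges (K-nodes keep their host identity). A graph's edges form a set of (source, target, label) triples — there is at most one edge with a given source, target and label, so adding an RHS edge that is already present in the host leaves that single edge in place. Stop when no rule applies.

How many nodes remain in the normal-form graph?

Answer: 3

Derivation:
initial: |V|=9 |E|=12  E = 3-q->0 3-r->3 4-q->3 4-r->4 5-p->5 5-q->5 6-p->6 6-q->6 7-q->6 7-r->7 8-p->8 8-q->8
step 1: apply R1 at {0↦5, 1↦2, 2↦0}  → |V|=8 |E|=10  E = 3-q->0 3-r->3 4-q->3 4-r->4 6-p->6 6-q->6 7-q->6 7-r->7 8-p->8 8-q->8
step 2: apply R1 at {0↦8, 1↦2, 2↦0}  → |V|=7 |E|=8  E = 3-q->0 3-r->3 4-q->3 4-r->4 6-p->6 6-q->6 7-q->6 7-r->7
step 3: apply R2 at {0↦3, 1↦4}  → |V|=6 |E|=6  E = 3-q->0 3-r->3 6-p->6 6-q->6 7-q->6 7-r->7
step 4: apply R2 at {0↦0, 1↦3}  → |V|=5 |E|=4  E = 6-p->6 6-q->6 7-q->6 7-r->7
step 5: apply R2 at {0↦6, 1↦7}  → |V|=4 |E|=2  E = 6-p->6 6-q->6
step 6: apply R1 at {0↦6, 1↦2, 2↦0}  → |V|=3 |E|=0  E = ∅
normal form: no rule applies after step 6
NF nodes: {0:B, 1:C, 2:A}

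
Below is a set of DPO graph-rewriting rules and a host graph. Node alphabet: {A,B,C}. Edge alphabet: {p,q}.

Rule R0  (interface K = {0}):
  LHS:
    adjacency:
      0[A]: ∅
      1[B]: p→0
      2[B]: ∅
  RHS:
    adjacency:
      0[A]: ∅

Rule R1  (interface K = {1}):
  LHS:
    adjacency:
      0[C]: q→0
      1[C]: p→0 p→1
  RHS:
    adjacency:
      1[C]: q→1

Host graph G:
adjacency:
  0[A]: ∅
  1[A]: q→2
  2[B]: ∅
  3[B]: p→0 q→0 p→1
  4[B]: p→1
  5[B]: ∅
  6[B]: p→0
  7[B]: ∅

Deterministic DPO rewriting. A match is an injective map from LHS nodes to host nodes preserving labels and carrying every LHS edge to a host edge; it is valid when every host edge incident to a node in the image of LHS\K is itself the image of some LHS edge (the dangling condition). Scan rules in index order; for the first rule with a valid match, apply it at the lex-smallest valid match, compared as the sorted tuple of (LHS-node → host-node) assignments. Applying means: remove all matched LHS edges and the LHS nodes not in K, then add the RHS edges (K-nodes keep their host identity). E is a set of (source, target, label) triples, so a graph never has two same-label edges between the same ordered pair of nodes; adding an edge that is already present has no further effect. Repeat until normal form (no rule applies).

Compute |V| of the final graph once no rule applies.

start.  V:8 E:6  edges: 1-q->2 3-p->0 3-q->0 3-p->1 4-p->1 6-p->0
1. fire R0 via {0↦0, 1↦6, 2↦5}  →  V:6 E:5  edges: 1-q->2 3-p->0 3-q->0 3-p->1 4-p->1
2. fire R0 via {0↦1, 1↦4, 2↦7}  →  V:4 E:4  edges: 1-q->2 3-p->0 3-q->0 3-p->1
halt: no rule applies after step 2
NF nodes: {0:A, 1:A, 2:B, 3:B}

Answer: 4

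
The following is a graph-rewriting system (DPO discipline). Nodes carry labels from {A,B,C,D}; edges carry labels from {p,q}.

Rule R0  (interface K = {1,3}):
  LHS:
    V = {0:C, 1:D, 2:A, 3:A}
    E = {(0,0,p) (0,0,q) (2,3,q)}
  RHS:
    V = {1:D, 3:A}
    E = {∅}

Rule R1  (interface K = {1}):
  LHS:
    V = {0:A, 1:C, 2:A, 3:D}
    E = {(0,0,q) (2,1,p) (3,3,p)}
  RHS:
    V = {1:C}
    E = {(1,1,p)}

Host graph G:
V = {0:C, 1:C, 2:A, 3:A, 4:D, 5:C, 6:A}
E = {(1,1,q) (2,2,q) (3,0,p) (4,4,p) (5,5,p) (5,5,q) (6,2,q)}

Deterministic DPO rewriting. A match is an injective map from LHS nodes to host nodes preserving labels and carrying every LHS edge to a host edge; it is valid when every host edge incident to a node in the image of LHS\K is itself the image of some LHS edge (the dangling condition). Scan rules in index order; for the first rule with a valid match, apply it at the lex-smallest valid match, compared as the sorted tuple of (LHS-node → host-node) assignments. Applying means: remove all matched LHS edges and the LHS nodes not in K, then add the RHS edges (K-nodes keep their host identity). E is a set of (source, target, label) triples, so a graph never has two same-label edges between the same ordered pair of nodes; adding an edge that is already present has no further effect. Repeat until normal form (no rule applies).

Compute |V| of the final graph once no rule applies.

Answer: 2

Steps:
initial: |V|=7 |E|=7  E = 1-q->1 2-q->2 3-p->0 4-p->4 5-p->5 5-q->5 6-q->2
step 1: apply R0 at {0↦5, 1↦4, 2↦6, 3↦2}  → |V|=5 |E|=4  E = 1-q->1 2-q->2 3-p->0 4-p->4
step 2: apply R1 at {0↦2, 1↦0, 2↦3, 3↦4}  → |V|=2 |E|=2  E = 0-p->0 1-q->1
final graph: no rule applies after step 2
NF nodes: {0:C, 1:C}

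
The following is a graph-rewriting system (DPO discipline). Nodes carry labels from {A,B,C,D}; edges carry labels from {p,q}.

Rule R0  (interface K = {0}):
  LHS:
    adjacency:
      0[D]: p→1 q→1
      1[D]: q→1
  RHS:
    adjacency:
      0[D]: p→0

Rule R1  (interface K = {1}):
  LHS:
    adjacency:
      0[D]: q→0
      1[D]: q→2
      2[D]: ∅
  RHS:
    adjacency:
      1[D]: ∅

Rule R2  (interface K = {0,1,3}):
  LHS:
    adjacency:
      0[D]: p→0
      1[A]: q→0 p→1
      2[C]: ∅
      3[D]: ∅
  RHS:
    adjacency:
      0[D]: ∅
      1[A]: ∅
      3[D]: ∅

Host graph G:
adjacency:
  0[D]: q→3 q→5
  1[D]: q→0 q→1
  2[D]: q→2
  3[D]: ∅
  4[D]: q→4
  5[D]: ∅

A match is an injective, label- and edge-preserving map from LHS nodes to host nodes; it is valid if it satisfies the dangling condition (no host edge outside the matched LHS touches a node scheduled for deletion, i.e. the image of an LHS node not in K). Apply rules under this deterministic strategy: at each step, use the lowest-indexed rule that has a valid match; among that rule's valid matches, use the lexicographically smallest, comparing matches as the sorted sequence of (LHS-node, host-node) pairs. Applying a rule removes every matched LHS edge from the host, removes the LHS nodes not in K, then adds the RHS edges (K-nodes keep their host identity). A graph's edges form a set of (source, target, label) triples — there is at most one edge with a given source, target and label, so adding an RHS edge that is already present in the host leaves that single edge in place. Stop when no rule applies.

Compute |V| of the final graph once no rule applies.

Answer: 2

Steps:
start.  V:6 E:6  edges: 0-q->3 0-q->5 1-q->0 1-q->1 2-q->2 4-q->4
1. fire R1 via {0↦2, 1↦0, 2↦3}  →  V:4 E:4  edges: 0-q->5 1-q->0 1-q->1 4-q->4
2. fire R1 via {0↦4, 1↦0, 2↦5}  →  V:2 E:2  edges: 1-q->0 1-q->1
halt: no rule applies after step 2
NF nodes: {0:D, 1:D}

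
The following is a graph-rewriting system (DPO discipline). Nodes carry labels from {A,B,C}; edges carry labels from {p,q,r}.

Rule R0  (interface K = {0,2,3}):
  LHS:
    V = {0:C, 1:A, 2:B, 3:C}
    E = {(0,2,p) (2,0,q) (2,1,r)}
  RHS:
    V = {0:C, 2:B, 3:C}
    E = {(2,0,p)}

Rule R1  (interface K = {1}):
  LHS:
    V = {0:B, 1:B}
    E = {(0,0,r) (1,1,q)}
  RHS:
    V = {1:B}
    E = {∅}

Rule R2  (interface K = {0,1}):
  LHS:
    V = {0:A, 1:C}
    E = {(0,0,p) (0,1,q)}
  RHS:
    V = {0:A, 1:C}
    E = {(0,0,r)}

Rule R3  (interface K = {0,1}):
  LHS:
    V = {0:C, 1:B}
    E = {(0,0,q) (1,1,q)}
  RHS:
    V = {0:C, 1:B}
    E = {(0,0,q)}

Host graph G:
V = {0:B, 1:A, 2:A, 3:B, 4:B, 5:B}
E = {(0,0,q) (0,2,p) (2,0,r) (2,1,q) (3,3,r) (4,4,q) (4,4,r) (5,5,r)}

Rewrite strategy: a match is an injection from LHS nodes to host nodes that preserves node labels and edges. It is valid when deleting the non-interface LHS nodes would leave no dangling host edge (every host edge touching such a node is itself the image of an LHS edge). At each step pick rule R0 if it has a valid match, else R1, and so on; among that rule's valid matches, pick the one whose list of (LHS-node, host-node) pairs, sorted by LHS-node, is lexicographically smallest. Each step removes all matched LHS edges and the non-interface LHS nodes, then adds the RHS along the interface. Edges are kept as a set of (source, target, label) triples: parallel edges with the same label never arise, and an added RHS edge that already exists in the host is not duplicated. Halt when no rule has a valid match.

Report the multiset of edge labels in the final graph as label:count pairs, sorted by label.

start.  V:6 E:8  edges: 0-q->0 0-p->2 2-r->0 2-q->1 3-r->3 4-q->4 4-r->4 5-r->5
1. fire R1 via {0↦3, 1↦0}  →  V:5 E:6  edges: 0-p->2 2-r->0 2-q->1 4-q->4 4-r->4 5-r->5
2. fire R1 via {0↦5, 1↦4}  →  V:4 E:4  edges: 0-p->2 2-r->0 2-q->1 4-r->4
final graph: no rule applies after step 2
NF edges: [(0, 2, 'p'), (2, 0, 'r'), (2, 1, 'q'), (4, 4, 'r')]

Answer: p:1 q:1 r:2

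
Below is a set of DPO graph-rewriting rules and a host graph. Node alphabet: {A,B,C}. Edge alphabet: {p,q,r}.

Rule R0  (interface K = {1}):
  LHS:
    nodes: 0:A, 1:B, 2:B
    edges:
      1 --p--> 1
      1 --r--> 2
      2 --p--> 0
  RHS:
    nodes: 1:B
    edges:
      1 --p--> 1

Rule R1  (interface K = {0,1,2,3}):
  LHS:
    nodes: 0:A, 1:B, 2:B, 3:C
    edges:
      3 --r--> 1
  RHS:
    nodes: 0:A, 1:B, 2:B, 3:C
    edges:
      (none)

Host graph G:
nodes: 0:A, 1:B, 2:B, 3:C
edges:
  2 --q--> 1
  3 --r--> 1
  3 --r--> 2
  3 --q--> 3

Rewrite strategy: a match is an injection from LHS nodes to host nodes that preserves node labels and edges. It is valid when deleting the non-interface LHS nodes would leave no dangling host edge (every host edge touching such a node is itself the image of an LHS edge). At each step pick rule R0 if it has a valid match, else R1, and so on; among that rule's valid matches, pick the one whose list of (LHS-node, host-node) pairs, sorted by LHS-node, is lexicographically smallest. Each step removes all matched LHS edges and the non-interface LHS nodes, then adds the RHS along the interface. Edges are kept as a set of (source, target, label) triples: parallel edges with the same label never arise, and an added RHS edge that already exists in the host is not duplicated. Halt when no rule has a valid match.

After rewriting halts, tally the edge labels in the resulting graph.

Answer: q:2

Derivation:
[0] host  ⇒  4 nodes, 4 edges  {2-q->1 3-r->1 3-r->2 3-q->3}
[1] R1 @ {0↦0, 1↦1, 2↦2, 3↦3}  ⇒  4 nodes, 3 edges  {2-q->1 3-r->2 3-q->3}
[2] R1 @ {0↦0, 1↦2, 2↦1, 3↦3}  ⇒  4 nodes, 2 edges  {2-q->1 3-q->3}
normal form: no rule applies after step 2
NF edges: [(2, 1, 'q'), (3, 3, 'q')]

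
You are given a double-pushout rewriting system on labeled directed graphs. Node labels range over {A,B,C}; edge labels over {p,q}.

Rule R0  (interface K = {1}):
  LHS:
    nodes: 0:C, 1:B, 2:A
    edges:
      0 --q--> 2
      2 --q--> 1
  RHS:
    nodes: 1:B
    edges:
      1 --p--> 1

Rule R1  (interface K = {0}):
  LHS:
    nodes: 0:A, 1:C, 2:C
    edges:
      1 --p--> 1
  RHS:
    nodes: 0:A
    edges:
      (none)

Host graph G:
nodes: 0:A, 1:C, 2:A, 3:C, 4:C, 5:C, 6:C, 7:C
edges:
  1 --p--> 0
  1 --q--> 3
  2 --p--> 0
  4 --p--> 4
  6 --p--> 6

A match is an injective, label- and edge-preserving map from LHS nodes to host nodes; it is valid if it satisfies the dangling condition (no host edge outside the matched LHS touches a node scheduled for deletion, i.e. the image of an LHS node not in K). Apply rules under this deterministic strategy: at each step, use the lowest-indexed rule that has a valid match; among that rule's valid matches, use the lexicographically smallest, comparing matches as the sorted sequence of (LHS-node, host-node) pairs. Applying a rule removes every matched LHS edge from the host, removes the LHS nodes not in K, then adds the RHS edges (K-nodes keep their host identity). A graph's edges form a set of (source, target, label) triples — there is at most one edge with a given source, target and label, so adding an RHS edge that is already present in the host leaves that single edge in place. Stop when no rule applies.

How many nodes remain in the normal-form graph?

start.  V:8 E:5  edges: 1-p->0 1-q->3 2-p->0 4-p->4 6-p->6
1. fire R1 via {0↦0, 1↦4, 2↦5}  →  V:6 E:4  edges: 1-p->0 1-q->3 2-p->0 6-p->6
2. fire R1 via {0↦0, 1↦6, 2↦7}  →  V:4 E:3  edges: 1-p->0 1-q->3 2-p->0
halt: no rule applies after step 2
NF nodes: {0:A, 1:C, 2:A, 3:C}

Answer: 4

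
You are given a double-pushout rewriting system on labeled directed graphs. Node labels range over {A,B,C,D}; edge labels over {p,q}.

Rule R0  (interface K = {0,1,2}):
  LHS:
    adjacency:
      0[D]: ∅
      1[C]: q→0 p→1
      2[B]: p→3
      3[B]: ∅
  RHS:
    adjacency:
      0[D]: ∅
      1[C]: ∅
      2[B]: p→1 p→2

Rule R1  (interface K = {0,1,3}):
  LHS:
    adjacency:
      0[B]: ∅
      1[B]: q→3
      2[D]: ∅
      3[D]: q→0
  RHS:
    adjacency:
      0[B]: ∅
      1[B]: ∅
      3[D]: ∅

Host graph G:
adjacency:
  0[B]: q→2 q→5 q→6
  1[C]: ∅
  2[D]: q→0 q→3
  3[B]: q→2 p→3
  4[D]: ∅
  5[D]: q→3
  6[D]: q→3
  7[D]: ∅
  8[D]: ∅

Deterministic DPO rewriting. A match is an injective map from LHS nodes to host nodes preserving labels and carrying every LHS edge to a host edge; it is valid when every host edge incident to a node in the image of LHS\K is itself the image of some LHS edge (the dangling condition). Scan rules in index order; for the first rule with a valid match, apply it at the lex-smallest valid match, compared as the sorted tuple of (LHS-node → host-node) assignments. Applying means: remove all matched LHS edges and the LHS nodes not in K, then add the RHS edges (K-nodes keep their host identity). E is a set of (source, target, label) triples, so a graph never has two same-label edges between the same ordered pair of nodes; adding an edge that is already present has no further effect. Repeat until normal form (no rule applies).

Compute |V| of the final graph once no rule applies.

Answer: 5

Steps:
initial: |V|=9 |E|=9  E = 0-q->2 0-q->5 0-q->6 2-q->0 2-q->3 3-q->2 3-p->3 5-q->3 6-q->3
step 1: apply R1 at {0↦0, 1↦3, 2↦4, 3↦2}  → |V|=8 |E|=7  E = 0-q->2 0-q->5 0-q->6 2-q->3 3-p->3 5-q->3 6-q->3
step 2: apply R1 at {0↦3, 1↦0, 2↦7, 3↦2}  → |V|=7 |E|=5  E = 0-q->5 0-q->6 3-p->3 5-q->3 6-q->3
step 3: apply R1 at {0↦3, 1↦0, 2↦2, 3↦5}  → |V|=6 |E|=3  E = 0-q->6 3-p->3 6-q->3
step 4: apply R1 at {0↦3, 1↦0, 2↦5, 3↦6}  → |V|=5 |E|=1  E = 3-p->3
normal form: no rule applies after step 4
NF nodes: {0:B, 1:C, 3:B, 6:D, 8:D}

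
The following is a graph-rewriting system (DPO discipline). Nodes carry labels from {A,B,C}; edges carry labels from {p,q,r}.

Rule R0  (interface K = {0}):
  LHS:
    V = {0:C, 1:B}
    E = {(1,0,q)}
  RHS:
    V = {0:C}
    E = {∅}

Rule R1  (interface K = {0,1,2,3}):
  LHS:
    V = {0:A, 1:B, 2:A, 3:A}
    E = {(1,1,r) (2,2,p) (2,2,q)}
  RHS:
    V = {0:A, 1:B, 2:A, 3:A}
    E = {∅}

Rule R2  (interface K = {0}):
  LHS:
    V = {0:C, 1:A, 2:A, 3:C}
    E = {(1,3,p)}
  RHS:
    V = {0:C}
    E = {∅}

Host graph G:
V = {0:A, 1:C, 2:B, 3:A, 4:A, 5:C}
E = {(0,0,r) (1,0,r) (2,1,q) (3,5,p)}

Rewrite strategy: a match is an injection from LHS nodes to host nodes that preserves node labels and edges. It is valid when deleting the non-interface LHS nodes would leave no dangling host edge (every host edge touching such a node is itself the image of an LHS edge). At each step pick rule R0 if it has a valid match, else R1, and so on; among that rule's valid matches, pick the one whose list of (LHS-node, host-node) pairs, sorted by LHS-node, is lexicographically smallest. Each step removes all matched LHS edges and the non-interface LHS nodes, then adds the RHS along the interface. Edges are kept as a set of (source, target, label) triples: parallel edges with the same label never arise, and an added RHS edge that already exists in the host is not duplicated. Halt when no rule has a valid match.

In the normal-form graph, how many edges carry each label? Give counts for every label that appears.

start.  V:6 E:4  edges: 0-r->0 1-r->0 2-q->1 3-p->5
1. fire R0 via {0↦1, 1↦2}  →  V:5 E:3  edges: 0-r->0 1-r->0 3-p->5
2. fire R2 via {0↦1, 1↦3, 2↦4, 3↦5}  →  V:2 E:2  edges: 0-r->0 1-r->0
final graph: no rule applies after step 2
NF edges: [(0, 0, 'r'), (1, 0, 'r')]

Answer: r:2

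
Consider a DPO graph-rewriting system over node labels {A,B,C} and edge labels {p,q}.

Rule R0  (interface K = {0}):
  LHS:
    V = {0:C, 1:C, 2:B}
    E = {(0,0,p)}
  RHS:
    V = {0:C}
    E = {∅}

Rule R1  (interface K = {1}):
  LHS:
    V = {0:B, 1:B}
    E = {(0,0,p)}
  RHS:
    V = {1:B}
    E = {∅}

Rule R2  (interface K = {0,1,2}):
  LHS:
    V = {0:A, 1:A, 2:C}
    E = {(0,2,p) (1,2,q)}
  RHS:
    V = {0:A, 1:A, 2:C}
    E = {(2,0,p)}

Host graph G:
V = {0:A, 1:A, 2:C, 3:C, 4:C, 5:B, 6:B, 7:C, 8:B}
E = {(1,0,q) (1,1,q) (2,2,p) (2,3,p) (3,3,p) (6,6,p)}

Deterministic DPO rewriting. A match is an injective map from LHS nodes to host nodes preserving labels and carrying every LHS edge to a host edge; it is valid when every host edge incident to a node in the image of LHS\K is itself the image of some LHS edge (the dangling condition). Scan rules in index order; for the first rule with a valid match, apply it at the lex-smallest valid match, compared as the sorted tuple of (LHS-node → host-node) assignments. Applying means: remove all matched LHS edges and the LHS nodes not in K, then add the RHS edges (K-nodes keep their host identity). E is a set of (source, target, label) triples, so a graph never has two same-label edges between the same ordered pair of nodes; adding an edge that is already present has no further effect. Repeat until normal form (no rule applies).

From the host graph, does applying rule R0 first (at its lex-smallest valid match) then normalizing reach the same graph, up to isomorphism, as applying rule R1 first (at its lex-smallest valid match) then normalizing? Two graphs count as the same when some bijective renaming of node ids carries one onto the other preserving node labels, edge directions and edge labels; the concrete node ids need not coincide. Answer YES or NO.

branch R0-first: apply at {0↦2, 1↦4, 2↦5} → |E|=5, then 1 more step(s) → NF |V|=5 |E|=4 V={0:A, 1:A, 2:C, 3:C, 6:B} E=1-q->0 1-q->1 2-p->3 6-p->6
branch R1-first: apply at {0↦6, 1↦5} → |E|=5, then 2 more step(s) → NF |V|=4 |E|=3 V={0:A, 1:A, 2:C, 3:C} E=1-q->0 1-q->1 2-p->3
graphs not isomorphic

Answer: NO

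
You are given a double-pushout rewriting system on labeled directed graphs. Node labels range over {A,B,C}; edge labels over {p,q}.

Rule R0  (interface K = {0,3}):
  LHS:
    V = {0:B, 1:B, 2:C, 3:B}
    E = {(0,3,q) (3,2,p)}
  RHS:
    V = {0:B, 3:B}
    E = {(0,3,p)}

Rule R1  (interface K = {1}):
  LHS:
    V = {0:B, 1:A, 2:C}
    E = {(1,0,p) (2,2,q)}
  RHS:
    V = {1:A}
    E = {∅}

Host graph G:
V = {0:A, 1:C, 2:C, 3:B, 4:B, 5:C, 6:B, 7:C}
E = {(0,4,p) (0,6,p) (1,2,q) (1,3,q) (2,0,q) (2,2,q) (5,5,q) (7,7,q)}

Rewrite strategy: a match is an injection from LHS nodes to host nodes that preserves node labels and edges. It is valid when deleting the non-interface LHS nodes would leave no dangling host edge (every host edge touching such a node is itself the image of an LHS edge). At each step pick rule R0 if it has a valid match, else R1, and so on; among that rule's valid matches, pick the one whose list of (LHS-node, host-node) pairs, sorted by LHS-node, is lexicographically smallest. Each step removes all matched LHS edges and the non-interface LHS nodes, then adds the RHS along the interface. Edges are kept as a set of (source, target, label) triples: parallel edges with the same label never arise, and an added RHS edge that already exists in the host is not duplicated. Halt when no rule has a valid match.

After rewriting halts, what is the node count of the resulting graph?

Answer: 4

Rewrite trace:
[0] host  ⇒  8 nodes, 8 edges  {0-p->4 0-p->6 1-q->2 1-q->3 2-q->0 2-q->2 5-q->5 7-q->7}
[1] R1 @ {0↦4, 1↦0, 2↦5}  ⇒  6 nodes, 6 edges  {0-p->6 1-q->2 1-q->3 2-q->0 2-q->2 7-q->7}
[2] R1 @ {0↦6, 1↦0, 2↦7}  ⇒  4 nodes, 4 edges  {1-q->2 1-q->3 2-q->0 2-q->2}
normal form: no rule applies after step 2
NF nodes: {0:A, 1:C, 2:C, 3:B}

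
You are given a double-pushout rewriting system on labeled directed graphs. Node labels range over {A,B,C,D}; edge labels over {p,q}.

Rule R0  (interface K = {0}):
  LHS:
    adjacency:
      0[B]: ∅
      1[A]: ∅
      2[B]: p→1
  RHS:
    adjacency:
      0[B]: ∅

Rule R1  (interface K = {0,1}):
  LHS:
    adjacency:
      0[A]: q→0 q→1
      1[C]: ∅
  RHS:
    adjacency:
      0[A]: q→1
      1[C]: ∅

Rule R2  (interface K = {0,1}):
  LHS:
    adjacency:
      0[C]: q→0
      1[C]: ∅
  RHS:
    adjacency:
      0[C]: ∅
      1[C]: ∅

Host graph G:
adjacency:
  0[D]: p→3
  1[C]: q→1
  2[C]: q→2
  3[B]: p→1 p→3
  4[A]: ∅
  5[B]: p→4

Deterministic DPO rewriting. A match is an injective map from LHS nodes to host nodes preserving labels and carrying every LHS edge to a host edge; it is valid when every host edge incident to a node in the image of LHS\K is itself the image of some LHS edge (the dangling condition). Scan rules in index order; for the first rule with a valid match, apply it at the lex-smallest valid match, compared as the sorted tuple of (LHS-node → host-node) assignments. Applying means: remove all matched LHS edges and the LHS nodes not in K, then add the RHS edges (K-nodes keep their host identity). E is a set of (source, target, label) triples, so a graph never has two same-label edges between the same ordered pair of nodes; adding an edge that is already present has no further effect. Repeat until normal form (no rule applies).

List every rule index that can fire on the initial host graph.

Answer: [R0,R2]

Steps:
R0: 1 valid match — {0↦3, 1↦4, 2↦5}
R1: no valid match — LHS pattern not found
R2: 2 valid matches — {0↦1, 1↦2}, {0↦2, 1↦1}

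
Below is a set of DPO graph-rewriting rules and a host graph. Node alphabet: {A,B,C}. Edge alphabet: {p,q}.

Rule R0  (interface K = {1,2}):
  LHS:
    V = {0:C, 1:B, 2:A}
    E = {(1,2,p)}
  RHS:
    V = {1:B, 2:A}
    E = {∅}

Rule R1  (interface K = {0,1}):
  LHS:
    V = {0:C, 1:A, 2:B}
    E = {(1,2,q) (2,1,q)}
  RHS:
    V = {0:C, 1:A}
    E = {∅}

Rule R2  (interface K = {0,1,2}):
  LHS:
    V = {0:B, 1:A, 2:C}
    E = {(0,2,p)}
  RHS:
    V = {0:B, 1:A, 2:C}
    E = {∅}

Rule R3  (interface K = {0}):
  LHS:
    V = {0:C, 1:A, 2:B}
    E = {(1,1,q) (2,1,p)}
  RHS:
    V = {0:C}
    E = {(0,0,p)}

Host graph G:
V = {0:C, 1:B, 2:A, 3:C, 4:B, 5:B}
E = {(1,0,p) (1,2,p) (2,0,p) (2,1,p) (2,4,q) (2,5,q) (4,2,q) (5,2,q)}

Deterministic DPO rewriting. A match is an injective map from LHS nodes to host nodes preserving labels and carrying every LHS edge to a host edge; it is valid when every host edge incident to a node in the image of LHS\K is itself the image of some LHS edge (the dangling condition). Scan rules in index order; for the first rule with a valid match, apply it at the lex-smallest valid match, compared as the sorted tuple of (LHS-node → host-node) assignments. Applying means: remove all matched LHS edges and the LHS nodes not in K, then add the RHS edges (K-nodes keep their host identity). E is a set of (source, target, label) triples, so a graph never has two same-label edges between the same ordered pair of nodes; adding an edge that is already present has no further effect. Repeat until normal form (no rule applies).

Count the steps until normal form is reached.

start.  V:6 E:8  edges: 1-p->0 1-p->2 2-p->0 2-p->1 2-q->4 2-q->5 4-q->2 5-q->2
1. fire R0 via {0↦3, 1↦1, 2↦2}  →  V:5 E:7  edges: 1-p->0 2-p->0 2-p->1 2-q->4 2-q->5 4-q->2 5-q->2
2. fire R1 via {0↦0, 1↦2, 2↦4}  →  V:4 E:5  edges: 1-p->0 2-p->0 2-p->1 2-q->5 5-q->2
3. fire R1 via {0↦0, 1↦2, 2↦5}  →  V:3 E:3  edges: 1-p->0 2-p->0 2-p->1
4. fire R2 via {0↦1, 1↦2, 2↦0}  →  V:3 E:2  edges: 2-p->0 2-p->1
halt: no rule applies after step 4

Answer: 4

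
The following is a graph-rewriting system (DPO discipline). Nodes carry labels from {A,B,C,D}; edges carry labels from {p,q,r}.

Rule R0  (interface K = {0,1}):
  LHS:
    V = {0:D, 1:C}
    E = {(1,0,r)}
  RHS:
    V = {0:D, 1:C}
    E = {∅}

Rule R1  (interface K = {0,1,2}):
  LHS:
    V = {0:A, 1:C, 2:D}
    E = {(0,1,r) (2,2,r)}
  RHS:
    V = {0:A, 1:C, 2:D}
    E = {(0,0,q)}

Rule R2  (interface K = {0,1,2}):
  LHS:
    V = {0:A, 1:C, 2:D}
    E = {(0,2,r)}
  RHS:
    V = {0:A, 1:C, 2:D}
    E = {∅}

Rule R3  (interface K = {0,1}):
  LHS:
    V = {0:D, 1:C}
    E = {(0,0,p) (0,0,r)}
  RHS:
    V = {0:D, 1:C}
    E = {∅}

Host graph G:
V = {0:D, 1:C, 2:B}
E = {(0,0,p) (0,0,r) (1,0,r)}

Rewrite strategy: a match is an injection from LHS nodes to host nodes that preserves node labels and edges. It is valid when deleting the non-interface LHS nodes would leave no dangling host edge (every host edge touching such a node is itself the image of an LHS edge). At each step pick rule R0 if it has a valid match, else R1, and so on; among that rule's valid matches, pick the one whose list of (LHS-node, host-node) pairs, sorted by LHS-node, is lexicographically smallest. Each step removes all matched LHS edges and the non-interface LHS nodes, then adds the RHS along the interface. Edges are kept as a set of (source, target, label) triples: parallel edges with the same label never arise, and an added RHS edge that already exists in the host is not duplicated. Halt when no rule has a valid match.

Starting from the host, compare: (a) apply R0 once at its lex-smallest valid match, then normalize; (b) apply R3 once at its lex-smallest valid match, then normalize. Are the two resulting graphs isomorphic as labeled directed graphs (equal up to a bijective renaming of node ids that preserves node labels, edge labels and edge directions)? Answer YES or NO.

branch R0-first: apply at {0↦0, 1↦1} → |E|=2, then 1 more step(s) → NF |V|=3 |E|=0 V={0:D, 1:C, 2:B} E=∅
branch R3-first: apply at {0↦0, 1↦1} → |E|=1, then 1 more step(s) → NF |V|=3 |E|=0 V={0:D, 1:C, 2:B} E=∅
graphs isomorphic (equal up to label-preserving node renaming)

Answer: YES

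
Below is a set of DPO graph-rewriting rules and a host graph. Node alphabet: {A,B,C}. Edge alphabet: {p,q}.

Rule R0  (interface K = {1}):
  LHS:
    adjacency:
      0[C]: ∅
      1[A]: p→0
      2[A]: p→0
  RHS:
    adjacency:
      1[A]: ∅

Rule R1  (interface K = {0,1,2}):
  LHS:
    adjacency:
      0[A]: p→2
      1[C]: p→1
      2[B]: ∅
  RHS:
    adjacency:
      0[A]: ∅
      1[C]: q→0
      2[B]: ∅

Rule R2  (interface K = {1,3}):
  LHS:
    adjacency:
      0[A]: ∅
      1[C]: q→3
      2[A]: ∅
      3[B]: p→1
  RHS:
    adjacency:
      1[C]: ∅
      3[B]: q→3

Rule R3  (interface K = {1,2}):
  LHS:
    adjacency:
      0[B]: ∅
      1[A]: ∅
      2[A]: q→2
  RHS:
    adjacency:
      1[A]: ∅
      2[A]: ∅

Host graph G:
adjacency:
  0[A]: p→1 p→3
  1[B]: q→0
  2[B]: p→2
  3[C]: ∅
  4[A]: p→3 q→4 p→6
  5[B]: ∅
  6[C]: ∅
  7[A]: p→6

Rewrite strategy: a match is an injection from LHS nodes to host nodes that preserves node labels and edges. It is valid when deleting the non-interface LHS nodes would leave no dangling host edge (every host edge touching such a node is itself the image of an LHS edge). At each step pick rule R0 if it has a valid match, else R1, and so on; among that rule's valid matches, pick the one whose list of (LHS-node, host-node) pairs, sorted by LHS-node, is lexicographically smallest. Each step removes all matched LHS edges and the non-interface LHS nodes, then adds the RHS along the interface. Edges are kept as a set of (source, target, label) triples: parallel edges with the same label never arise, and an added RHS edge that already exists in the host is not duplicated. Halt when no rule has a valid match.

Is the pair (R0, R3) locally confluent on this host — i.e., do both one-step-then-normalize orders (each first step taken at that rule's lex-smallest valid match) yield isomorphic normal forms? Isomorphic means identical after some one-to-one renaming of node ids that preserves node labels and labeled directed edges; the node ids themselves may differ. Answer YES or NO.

Answer: YES

Rewrite trace:
branch R0-first: apply at {0↦6, 1↦4, 2↦7} → |E|=6, then 2 more step(s) → NF |V|=3 |E|=3 V={0:A, 1:B, 2:B} E=0-p->1 1-q->0 2-p->2
branch R3-first: apply at {0↦5, 1↦0, 2↦4} → |E|=7, then 2 more step(s) → NF |V|=3 |E|=3 V={0:A, 1:B, 2:B} E=0-p->1 1-q->0 2-p->2
graphs isomorphic (equal up to label-preserving node renaming)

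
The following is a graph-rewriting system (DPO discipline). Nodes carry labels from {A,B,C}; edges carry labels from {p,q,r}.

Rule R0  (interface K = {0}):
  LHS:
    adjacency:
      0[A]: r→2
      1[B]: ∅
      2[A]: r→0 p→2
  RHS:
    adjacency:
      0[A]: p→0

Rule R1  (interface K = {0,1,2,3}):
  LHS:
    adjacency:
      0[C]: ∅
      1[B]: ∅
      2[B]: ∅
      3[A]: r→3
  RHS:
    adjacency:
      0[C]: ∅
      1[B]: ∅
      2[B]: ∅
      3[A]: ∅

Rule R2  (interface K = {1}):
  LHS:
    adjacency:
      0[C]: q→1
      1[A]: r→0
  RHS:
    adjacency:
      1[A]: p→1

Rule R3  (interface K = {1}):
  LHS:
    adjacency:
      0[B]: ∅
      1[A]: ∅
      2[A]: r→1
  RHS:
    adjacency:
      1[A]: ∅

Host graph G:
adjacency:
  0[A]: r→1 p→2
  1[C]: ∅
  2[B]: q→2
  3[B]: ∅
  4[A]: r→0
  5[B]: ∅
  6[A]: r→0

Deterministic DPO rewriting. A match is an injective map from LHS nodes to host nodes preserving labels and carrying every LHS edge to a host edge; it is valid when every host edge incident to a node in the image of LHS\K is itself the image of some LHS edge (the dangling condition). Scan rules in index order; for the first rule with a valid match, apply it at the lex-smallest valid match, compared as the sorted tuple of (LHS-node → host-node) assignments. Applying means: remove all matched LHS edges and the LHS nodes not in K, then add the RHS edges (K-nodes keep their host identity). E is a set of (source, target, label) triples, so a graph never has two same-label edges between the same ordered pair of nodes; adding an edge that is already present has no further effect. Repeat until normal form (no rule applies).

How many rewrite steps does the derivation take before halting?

Answer: 2

Rewrite trace:
[0] host  ⇒  7 nodes, 5 edges  {0-r->1 0-p->2 2-q->2 4-r->0 6-r->0}
[1] R3 @ {0↦3, 1↦0, 2↦4}  ⇒  5 nodes, 4 edges  {0-r->1 0-p->2 2-q->2 6-r->0}
[2] R3 @ {0↦5, 1↦0, 2↦6}  ⇒  3 nodes, 3 edges  {0-r->1 0-p->2 2-q->2}
final graph: no rule applies after step 2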